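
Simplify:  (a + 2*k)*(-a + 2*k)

Product of conjugates: (P+Q)(P-Q) = P^2 - Q^2.

-a^2 + 4*k^2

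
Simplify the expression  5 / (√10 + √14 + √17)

(-20*√595 + 35*√17 + 65*√14 + 105*√10)/511

Group as (√10 + √14) + √17; multiply by (√10 + √14) - √17, then rationalise the remaining surd.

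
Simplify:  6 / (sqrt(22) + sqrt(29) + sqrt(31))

(-3*sqrt(19778) + 30*sqrt(31) + 36*sqrt(29) + 57*sqrt(22))/538

Group as (sqrt(22) + sqrt(31)) + sqrt(29); multiply by (sqrt(22) + sqrt(31)) - sqrt(29), then rationalise the remaining surd.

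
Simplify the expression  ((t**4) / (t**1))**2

t**6

Inside the bracket: t**3
Raise to the power 2: t**6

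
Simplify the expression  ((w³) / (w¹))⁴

Inside the bracket: w²
Raise to the power 4: w⁸

w⁸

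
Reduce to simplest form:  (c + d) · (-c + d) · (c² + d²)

-c⁴ + d⁴

Telescope via difference of squares: (d+c)(d-c) = -c² + d², then repeat with the next factor.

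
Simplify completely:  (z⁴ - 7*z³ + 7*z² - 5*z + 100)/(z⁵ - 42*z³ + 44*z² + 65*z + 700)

1/(z + 7)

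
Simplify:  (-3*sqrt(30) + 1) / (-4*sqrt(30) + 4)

Multiply numerator and denominator by 4 + 4*sqrt(30).
Denominator becomes -464; numerator becomes -356 - 8*sqrt(30).

(2*sqrt(30) + 89)/116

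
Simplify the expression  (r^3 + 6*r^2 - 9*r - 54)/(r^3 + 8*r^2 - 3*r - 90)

Factor: r^3 + 6*r^2 - 9*r - 54 = (r + 3)*(r + 6)*(r - 3);  r^3 + 8*r^2 - 3*r - 90 = (r - 3)*(r + 6)*(r + 5)
Cancel the common factors (r - 3), (r + 6).

(r + 3)/(r + 5)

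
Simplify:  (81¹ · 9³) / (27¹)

81¹ = 3^4; 9³ = 3^6; 27¹ = 3^3
Combine exponents: 3^7

3^7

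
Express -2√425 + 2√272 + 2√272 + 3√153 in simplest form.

2√425 = 10*√17; 2√272 = 8*√17; 2√272 = 8*√17; 3√153 = 9*√17
Combine: (-10 + 8 + 8 + 9)·√17 = 15*√17

15*√17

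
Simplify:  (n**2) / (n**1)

Quotient: n**1

n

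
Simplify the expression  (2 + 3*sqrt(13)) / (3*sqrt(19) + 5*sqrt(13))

Multiply numerator and denominator by -3*sqrt(19) + 5*sqrt(13).
Denominator becomes 154; numerator becomes -9*sqrt(247) - 6*sqrt(19) + 10*sqrt(13) + 195.

(-9*sqrt(247) - 6*sqrt(19) + 10*sqrt(13) + 195)/154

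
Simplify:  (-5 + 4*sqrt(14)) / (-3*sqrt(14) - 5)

(-193 + 35*sqrt(14))/101

Multiply numerator and denominator by -5 + 3*sqrt(14).
Denominator becomes -101; numerator becomes -35*sqrt(14) + 193.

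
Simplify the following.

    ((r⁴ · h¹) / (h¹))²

Inside the bracket: r⁴
Raise to the power 2: r⁸

r⁸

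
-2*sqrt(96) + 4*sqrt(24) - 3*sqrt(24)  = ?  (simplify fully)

2*sqrt(96) = 8*sqrt(6); 4*sqrt(24) = 8*sqrt(6); 3*sqrt(24) = 6*sqrt(6)
Combine: (-8 + 8 - 6)·sqrt(6) = -6*sqrt(6)

-6*sqrt(6)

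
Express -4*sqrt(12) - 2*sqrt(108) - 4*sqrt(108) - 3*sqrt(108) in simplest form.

-62*sqrt(3)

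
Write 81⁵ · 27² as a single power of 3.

3^26

81⁵ = 3^20; 27² = 3^6
Combine exponents: 3^26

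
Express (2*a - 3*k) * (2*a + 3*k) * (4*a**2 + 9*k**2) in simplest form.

16*a**4 - 81*k**4

Telescope via difference of squares: ((2*a)+(3*k))((2*a)-(3*k)) = 4*a**2 - 9*k**2, then repeat with the next factor.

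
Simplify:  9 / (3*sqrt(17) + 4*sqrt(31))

Multiply numerator and denominator by -3*sqrt(17) + 4*sqrt(31).
Denominator becomes 343; numerator becomes -27*sqrt(17) + 36*sqrt(31).

(-27*sqrt(17) + 36*sqrt(31))/343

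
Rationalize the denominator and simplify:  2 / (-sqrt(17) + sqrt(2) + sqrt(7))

Group as (sqrt(2) + sqrt(7)) - sqrt(17); multiply by (sqrt(2) + sqrt(7)) + sqrt(17), then rationalise the remaining surd.

(-4*sqrt(17) - 6*sqrt(7) - 11*sqrt(2) - sqrt(238))/2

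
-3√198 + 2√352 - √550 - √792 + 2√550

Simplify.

3√198 = 9*√22; 2√352 = 8*√22; √550 = 5*√22; √792 = 6*√22; 2√550 = 10*√22
Combine: (-9 + 8 - 5 - 6 + 10)·√22 = -2*√22

-2*√22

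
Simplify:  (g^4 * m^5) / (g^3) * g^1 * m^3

Quotient: g^1 * m^5
Multiply by g^1 * m^3: add exponents.

g^2*m^8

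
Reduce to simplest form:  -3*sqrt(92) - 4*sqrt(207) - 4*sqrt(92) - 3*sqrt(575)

-41*sqrt(23)

3*sqrt(92) = 6*sqrt(23); 4*sqrt(207) = 12*sqrt(23); 4*sqrt(92) = 8*sqrt(23); 3*sqrt(575) = 15*sqrt(23)
Combine: (-6 - 12 - 8 - 15)·sqrt(23) = -41*sqrt(23)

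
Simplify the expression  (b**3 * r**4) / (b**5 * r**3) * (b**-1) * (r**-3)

Quotient: (b**-2) * r**1
Multiply by (b**-1) * (r**-3): add exponents.

1/(b**3*r**2)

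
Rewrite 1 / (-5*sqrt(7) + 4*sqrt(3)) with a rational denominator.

Multiply numerator and denominator by 4*sqrt(3) + 5*sqrt(7).
Denominator becomes -127; numerator becomes 4*sqrt(3) + 5*sqrt(7).

(-5*sqrt(7) - 4*sqrt(3))/127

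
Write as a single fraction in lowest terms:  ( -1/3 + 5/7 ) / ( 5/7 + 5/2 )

16/135

Numerator: -1/3 + 5/7 = 8/21
Denominator: 5/7 + 5/2 = 45/14
Divide: (8/21) · (14/45) = 16/135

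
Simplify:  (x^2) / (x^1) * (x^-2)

1/x

Quotient: x^1
Multiply by (x^-2): add exponents.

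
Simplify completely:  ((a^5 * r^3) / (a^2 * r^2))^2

Inside the bracket: a^3 * r^1
Raise to the power 2: a^6 * r^2

a^6*r^2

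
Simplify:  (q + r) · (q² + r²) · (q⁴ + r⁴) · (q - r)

q⁸ - r⁸

(q+r)(q-r) = q² - r²; continue pairing.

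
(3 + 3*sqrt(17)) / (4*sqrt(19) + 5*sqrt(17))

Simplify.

Multiply numerator and denominator by -4*sqrt(19) + 5*sqrt(17).
Denominator becomes 121; numerator becomes -12*sqrt(323) - 12*sqrt(19) + 15*sqrt(17) + 255.

(-12*sqrt(323) - 12*sqrt(19) + 15*sqrt(17) + 255)/121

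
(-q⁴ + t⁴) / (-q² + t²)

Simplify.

-q⁴ + t⁴ factors as -(q - t)*(q + t)*(q² + t²).

q² + t²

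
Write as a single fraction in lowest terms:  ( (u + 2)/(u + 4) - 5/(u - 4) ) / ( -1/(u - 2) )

(-u^3 + 9*u^2 + 14*u - 56)/(u^2 - 16)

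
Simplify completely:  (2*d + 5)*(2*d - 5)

4*d**2 - 25

(2*d)**2 - (5)**2 = 4*d**2 - 25.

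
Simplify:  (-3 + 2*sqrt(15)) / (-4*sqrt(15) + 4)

Multiply numerator and denominator by 4 + 4*sqrt(15).
Denominator becomes -224; numerator becomes -4*sqrt(15) + 108.

(-27 + sqrt(15))/56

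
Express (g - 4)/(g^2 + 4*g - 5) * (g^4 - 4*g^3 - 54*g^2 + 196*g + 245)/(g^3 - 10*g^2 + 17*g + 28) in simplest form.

Factor: g^2 + 4*g - 5 = (g + 5)*(g - 1);  g^4 - 4*g^3 - 54*g^2 + 196*g + 245 = (g - 7)*(g - 5)*(g + 7)*(g + 1);  g^3 - 10*g^2 + 17*g + 28 = (g - 4)*(g - 7)*(g + 1)
Cancel the common factors (g - 4), (g + 1), (g - 7).

(g^2 + 2*g - 35)/(g^2 + 4*g - 5)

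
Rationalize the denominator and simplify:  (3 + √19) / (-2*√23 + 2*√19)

(-√437 - 19 - 3*√23 - 3*√19)/8

Multiply numerator and denominator by 2*√19 + 2*√23.
Denominator becomes -16; numerator becomes 6*√19 + 6*√23 + 38 + 2*√437.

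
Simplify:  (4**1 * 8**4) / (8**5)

2**(-1)

4**1 = 2**2; 8**4 = 2**12; 8**5 = 2**15
Combine exponents: 2**(-1)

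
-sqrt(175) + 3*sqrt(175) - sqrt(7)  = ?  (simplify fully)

9*sqrt(7)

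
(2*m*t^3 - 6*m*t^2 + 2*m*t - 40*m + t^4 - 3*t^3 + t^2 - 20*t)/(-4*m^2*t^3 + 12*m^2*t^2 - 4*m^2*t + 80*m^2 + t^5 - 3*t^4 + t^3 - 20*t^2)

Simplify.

1/(-2*m + t)

Factor: 2*m*t^3 - 6*m*t^2 + 2*m*t - 40*m + t^4 - 3*t^3 + t^2 - 20*t = (2*m + t)*(t - 4)*(t^2 + t + 5);  -4*m^2*t^3 + 12*m^2*t^2 - 4*m^2*t + 80*m^2 + t^5 - 3*t^4 + t^3 - 20*t^2 = (t^2 + t + 5)*(t - 4)*(2*m + t)*(-2*m + t)
Cancel the common factors (t^2 + t + 5), (2*m + t), (t - 4).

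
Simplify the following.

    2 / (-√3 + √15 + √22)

(-17*√3 - 2*√22 + 5*√15 + 3*√110)/41

Group as (√15 + √22) - √3; multiply by (√15 + √22) + √3, then rationalise the remaining surd.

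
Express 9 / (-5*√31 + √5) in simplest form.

Multiply numerator and denominator by √5 + 5*√31.
Denominator becomes -770; numerator becomes 9*√5 + 45*√31.

(-45*√31 - 9*√5)/770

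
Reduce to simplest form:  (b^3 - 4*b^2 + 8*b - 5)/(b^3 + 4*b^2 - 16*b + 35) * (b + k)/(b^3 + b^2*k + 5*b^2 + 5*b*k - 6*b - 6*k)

1/(b^2 + 13*b + 42)

Factor: b^3 - 4*b^2 + 8*b - 5 = (b^2 - 3*b + 5)*(b - 1);  b^3 + 4*b^2 - 16*b + 35 = (b + 7)*(b^2 - 3*b + 5);  b^3 + b^2*k + 5*b^2 + 5*b*k - 6*b - 6*k = (b + 6)*(b + k)*(b - 1)
Cancel the common factors (b^2 - 3*b + 5), (b + k), (b - 1).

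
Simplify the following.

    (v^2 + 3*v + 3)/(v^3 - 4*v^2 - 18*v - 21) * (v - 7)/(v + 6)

Factor: v^3 - 4*v^2 - 18*v - 21 = (v^2 + 3*v + 3)*(v - 7)
Cancel the common factors (v^2 + 3*v + 3), (v - 7).

1/(v + 6)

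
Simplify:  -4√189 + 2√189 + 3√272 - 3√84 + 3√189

4√189 = 12*√21; 2√189 = 6*√21; 3√272 = 12*√17; 3√84 = 6*√21; 3√189 = 9*√21

-3*√21 + 12*√17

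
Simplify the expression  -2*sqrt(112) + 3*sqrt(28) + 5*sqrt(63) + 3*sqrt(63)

22*sqrt(7)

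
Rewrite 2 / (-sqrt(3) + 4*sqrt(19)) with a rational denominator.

Multiply numerator and denominator by sqrt(3) + 4*sqrt(19).
Denominator becomes 301; numerator becomes 2*sqrt(3) + 8*sqrt(19).

(2*sqrt(3) + 8*sqrt(19))/301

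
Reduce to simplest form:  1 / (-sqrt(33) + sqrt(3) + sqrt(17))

(13*sqrt(33) + 19*sqrt(17) + 47*sqrt(3) + 6*sqrt(187))/35

Group as (sqrt(3) + sqrt(17)) - sqrt(33); multiply by (sqrt(3) + sqrt(17)) + sqrt(33), then rationalise the remaining surd.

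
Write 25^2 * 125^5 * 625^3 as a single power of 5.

25^2 = 5^4; 125^5 = 5^15; 625^3 = 5^12
Combine exponents: 5^31

5^31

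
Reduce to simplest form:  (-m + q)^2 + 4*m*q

(m + q)^2

Expand the square and combine the 4*m*q term.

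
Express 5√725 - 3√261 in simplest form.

5√725 = 25*√29; 3√261 = 9*√29
Combine: (25 - 9)·√29 = 16*√29

16*√29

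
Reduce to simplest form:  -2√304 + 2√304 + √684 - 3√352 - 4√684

-18*√19 - 12*√22

2√304 = 8*√19; 2√304 = 8*√19; √684 = 6*√19; 3√352 = 12*√22; 4√684 = 24*√19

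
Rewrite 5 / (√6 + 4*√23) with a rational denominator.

Multiply numerator and denominator by -4*√23 + √6.
Denominator becomes -362; numerator becomes -20*√23 + 5*√6.

(-5*√6 + 20*√23)/362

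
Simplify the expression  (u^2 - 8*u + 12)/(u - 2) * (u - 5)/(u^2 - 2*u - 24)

(u - 5)/(u + 4)

Factor: u^2 - 8*u + 12 = (u - 2)*(u - 6);  u^2 - 2*u - 24 = (u + 4)*(u - 6)
Cancel the common factors (u - 2), (u - 6).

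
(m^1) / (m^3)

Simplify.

Quotient: (m^-2)

m^(-2)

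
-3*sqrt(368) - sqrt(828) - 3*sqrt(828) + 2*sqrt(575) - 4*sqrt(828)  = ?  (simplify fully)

-50*sqrt(23)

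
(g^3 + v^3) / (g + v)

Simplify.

v^3 + g^3 = (g + v)(g^2 - g*v + v^2).

g^2 - g*v + v^2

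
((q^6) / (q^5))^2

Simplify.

Inside the bracket: q^1
Raise to the power 2: q^2

q^2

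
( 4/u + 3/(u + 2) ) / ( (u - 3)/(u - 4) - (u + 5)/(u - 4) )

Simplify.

(-7*u² + 20*u + 32)/(8*u² + 16*u)

Numerator: 4/u + 3/(u + 2) = (7*u + 8)/(u² + 2*u)
Denominator: (u - 3)/(u - 4) - (u + 5)/(u - 4) = -8/(u - 4)
Divide: ((7*u + 8)/(u² + 2*u)) · (-u/8 + 1/2) = (-7*u² + 20*u + 32)/(8*u² + 16*u)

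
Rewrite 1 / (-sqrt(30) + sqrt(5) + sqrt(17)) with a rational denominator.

(4*sqrt(30) + 9*sqrt(17) + 21*sqrt(5) + 5*sqrt(102))/138

Group as (sqrt(5) + sqrt(17)) - sqrt(30); multiply by (sqrt(5) + sqrt(17)) + sqrt(30), then rationalise the remaining surd.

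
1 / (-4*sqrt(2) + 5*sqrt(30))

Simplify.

Multiply numerator and denominator by 4*sqrt(2) + 5*sqrt(30).
Denominator becomes 718; numerator becomes 4*sqrt(2) + 5*sqrt(30).

(4*sqrt(2) + 5*sqrt(30))/718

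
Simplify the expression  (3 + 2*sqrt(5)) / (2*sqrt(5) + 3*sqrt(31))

Multiply numerator and denominator by -3*sqrt(31) + 2*sqrt(5).
Denominator becomes -259; numerator becomes -6*sqrt(155) - 9*sqrt(31) + 6*sqrt(5) + 20.

(-20 - 6*sqrt(5) + 9*sqrt(31) + 6*sqrt(155))/259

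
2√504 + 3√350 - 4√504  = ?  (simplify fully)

3*√14

2√504 = 12*√14; 3√350 = 15*√14; 4√504 = 24*√14
Combine: (12 + 15 - 24)·√14 = 3*√14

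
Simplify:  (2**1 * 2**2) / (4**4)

2**(-5)

2**1 = 2**1; 2**2 = 2**2; 4**4 = 2**8
Combine exponents: 2**(-5)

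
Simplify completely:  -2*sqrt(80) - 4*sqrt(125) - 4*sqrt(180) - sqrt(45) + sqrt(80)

-51*sqrt(5)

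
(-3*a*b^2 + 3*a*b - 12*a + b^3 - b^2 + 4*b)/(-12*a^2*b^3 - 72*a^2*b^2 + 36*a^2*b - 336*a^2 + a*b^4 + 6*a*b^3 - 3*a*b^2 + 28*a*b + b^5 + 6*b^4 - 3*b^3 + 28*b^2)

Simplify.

1/(4*a*b + 28*a + b^2 + 7*b)

Factor: -3*a*b^2 + 3*a*b - 12*a + b^3 - b^2 + 4*b = (-3*a + b)*(b^2 - b + 4);  -12*a^2*b^3 - 72*a^2*b^2 + 36*a^2*b - 336*a^2 + a*b^4 + 6*a*b^3 - 3*a*b^2 + 28*a*b + b^5 + 6*b^4 - 3*b^3 + 28*b^2 = (b + 7)*(b^2 - b + 4)*(-3*a + b)*(4*a + b)
Cancel the common factors (b^2 - b + 4), (-3*a + b).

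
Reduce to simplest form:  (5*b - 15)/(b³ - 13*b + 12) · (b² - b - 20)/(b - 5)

Factor: 5*b - 15 = 5·(b - 3);  b³ - 13*b + 12 = (b + 4)·(b - 3)·(b - 1);  b² - b - 20 = (b + 4)·(b - 5)
Cancel the common factors (b - 5), (b - 3), (b + 4).

5/(b - 1)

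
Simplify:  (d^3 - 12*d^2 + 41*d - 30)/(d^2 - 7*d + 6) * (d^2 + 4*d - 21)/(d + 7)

d^2 - 8*d + 15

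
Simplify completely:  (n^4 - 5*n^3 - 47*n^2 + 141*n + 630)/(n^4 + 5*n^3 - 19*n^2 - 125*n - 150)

(n^2 - 13*n + 42)/(n^2 - 3*n - 10)

Factor: n^4 - 5*n^3 - 47*n^2 + 141*n + 630 = (n + 5)*(n - 7)*(n - 6)*(n + 3);  n^4 + 5*n^3 - 19*n^2 - 125*n - 150 = (n + 3)*(n + 5)*(n - 5)*(n + 2)
Cancel the common factors (n + 5), (n + 3).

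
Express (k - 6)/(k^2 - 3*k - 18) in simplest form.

1/(k + 3)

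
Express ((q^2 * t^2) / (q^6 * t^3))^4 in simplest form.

Inside the bracket: (q^-4) * (t^-1)
Raise to the power 4: (q^-16) * (t^-4)

1/(q^16*t^4)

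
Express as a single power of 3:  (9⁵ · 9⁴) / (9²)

9⁵ = 3^10; 9⁴ = 3^8; 9² = 3^4
Combine exponents: 3^14

3^14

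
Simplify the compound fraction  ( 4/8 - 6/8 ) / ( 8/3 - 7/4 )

Numerator: 4/8 - 6/8 = -1/4
Denominator: 8/3 - 7/4 = 11/12
Divide: (-1/4) · (12/11) = -3/11

-3/11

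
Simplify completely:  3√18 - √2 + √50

3√18 = 9*√2; √2 = √2; √50 = 5*√2
Combine: (9 - 1 + 5)·√2 = 13*√2

13*√2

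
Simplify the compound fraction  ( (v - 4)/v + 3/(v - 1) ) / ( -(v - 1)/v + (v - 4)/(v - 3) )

(-v³ + 5*v² - 10*v + 12)/(3*v - 3)

Numerator: (v - 4)/v + 3/(v - 1) = (v² - 2*v + 4)/(v² - v)
Denominator: -(v - 1)/v + (v - 4)/(v - 3) = -3/(v² - 3*v)
Divide: ((v² - 2*v + 4)/(v² - v)) · (-v²/3 + v) = (-v³ + 5*v² - 10*v + 12)/(3*v - 3)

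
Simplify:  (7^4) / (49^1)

7^4 = 7^4; 49^1 = 7^2
Combine exponents: 7^2

7^2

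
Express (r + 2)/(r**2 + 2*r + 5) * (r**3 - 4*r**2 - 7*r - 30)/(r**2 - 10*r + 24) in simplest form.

(r + 2)/(r - 4)

Factor: r**3 - 4*r**2 - 7*r - 30 = (r**2 + 2*r + 5)*(r - 6);  r**2 - 10*r + 24 = (r - 6)*(r - 4)
Cancel the common factors (r**2 + 2*r + 5), (r - 6).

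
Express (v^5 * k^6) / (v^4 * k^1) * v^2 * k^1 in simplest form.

Quotient: v^1 * k^5
Multiply by v^2 * k^1: add exponents.

k^6*v^3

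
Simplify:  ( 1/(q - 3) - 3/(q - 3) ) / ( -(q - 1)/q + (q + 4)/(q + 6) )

(2*q² + 12*q)/(q² - 9*q + 18)

Numerator: 1/(q - 3) - 3/(q - 3) = -2/(q - 3)
Denominator: -(q - 1)/q + (q + 4)/(q + 6) = (-q + 6)/(q² + 6*q)
Divide: (-2/(q - 3)) · ((q² + 6*q)/(-q + 6)) = (2*q² + 12*q)/(q² - 9*q + 18)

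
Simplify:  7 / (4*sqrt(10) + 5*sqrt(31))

(-28*sqrt(10) + 35*sqrt(31))/615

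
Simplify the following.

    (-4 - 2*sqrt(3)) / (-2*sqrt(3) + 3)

(24 + 14*sqrt(3))/3

Multiply numerator and denominator by 3 + 2*sqrt(3).
Denominator becomes -3; numerator becomes -14*sqrt(3) - 24.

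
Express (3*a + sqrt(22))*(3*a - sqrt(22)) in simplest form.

9*a^2 - 22

(3*a)^2 - (sqrt(22))^2 = 9*a^2 - 22.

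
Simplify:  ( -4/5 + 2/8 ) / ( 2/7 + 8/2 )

-77/600

Numerator: -4/5 + 2/8 = -11/20
Denominator: 2/7 + 8/2 = 30/7
Divide: (-11/20) · (7/30) = -77/600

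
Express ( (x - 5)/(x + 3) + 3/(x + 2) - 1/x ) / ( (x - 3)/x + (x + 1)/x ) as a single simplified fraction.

(x^3 - x^2 - 6*x - 6)/(2*x^3 + 8*x^2 + 2*x - 12)

Numerator: (x - 5)/(x + 3) + 3/(x + 2) - 1/x = (x^3 - x^2 - 6*x - 6)/(x^3 + 5*x^2 + 6*x)
Denominator: (x - 3)/x + (x + 1)/x = (2*x - 2)/x
Divide: ((x^3 - x^2 - 6*x - 6)/(x^3 + 5*x^2 + 6*x)) · (x/(2*x - 2)) = (x^3 - x^2 - 6*x - 6)/(2*x^3 + 8*x^2 + 2*x - 12)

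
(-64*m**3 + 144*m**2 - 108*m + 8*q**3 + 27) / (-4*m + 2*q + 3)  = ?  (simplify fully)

Factor as (a-b)(a**2+ab+b**2) with a=(2*q), b=(4*m - 3).

16*m**2 + 8*m*q - 24*m + 4*q**2 - 6*q + 9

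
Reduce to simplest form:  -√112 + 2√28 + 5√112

√112 = 4*√7; 2√28 = 4*√7; 5√112 = 20*√7
Combine: (-4 + 4 + 20)·√7 = 20*√7

20*√7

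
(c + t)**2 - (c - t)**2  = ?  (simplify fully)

Binomially expand both and collect terms in c, t.

4*c*t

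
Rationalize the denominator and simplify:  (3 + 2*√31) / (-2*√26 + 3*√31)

Multiply numerator and denominator by 2*√26 + 3*√31.
Denominator becomes 175; numerator becomes 6*√26 + 9*√31 + 4*√806 + 186.

(6*√26 + 9*√31 + 4*√806 + 186)/175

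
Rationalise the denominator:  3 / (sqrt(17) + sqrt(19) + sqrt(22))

(-3*sqrt(7106) + 21*sqrt(22) + 30*sqrt(19) + 36*sqrt(17))/548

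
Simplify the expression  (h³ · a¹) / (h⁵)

Quotient: (h^-2) · a¹

a/h²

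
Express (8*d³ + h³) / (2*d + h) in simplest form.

Factor as (a+b)(a^2-ab+b^2) with a=(2*d), b=h.

4*d² - 2*d*h + h²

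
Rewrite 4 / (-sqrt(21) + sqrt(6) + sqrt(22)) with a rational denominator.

(-28*sqrt(21) + 20*sqrt(22) + 148*sqrt(6) + 48*sqrt(77))/479

Group as (sqrt(6) + sqrt(22)) - sqrt(21); multiply by (sqrt(6) + sqrt(22)) + sqrt(21), then rationalise the remaining surd.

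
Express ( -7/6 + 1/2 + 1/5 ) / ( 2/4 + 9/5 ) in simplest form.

-14/69

Numerator: -7/6 + 1/2 + 1/5 = -7/15
Denominator: 2/4 + 9/5 = 23/10
Divide: (-7/15) · (10/23) = -14/69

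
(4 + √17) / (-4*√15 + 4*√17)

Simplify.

Multiply numerator and denominator by 4*√15 + 4*√17.
Denominator becomes 32; numerator becomes 16*√15 + 4*√255 + 16*√17 + 68.

(4*√15 + √255 + 4*√17 + 17)/8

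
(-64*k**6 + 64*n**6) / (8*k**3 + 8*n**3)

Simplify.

-8*k**3 + 8*n**3

Factor (2*n)**6 - (2*k)**6 and cancel (8*k**3 + 8*n**3).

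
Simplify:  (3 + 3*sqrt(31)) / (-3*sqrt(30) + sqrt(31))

(-9*sqrt(930) - 93 - 9*sqrt(30) - 3*sqrt(31))/239

Multiply numerator and denominator by sqrt(31) + 3*sqrt(30).
Denominator becomes -239; numerator becomes 3*sqrt(31) + 9*sqrt(30) + 93 + 9*sqrt(930).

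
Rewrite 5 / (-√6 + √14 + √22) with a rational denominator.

Group as (√14 + √22) - √6; multiply by (√14 + √22) + √6, then rationalise the remaining surd.

(-75*√6 - 5*√22 + 35*√14 + 10*√462)/166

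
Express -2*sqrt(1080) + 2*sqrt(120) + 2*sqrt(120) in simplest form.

-4*sqrt(30)

2*sqrt(1080) = 12*sqrt(30); 2*sqrt(120) = 4*sqrt(30); 2*sqrt(120) = 4*sqrt(30)
Combine: (-12 + 4 + 4)·sqrt(30) = -4*sqrt(30)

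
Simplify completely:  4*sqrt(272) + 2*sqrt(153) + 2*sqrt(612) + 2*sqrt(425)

44*sqrt(17)

4*sqrt(272) = 16*sqrt(17); 2*sqrt(153) = 6*sqrt(17); 2*sqrt(612) = 12*sqrt(17); 2*sqrt(425) = 10*sqrt(17)
Combine: (16 + 6 + 12 + 10)·sqrt(17) = 44*sqrt(17)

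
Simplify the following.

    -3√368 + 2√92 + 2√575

3√368 = 12*√23; 2√92 = 4*√23; 2√575 = 10*√23
Combine: (-12 + 4 + 10)·√23 = 2*√23

2*√23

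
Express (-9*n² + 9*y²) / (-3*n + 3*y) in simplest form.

3*n + 3*y

Factor (3*y)^2 - (3*n)^2 and cancel (-3*n + 3*y).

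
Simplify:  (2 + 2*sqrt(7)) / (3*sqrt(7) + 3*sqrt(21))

(-7 - sqrt(7) + sqrt(21) + 7*sqrt(3))/21

Multiply numerator and denominator by -3*sqrt(21) + 3*sqrt(7).
Denominator becomes -126; numerator becomes -42*sqrt(3) - 6*sqrt(21) + 6*sqrt(7) + 42.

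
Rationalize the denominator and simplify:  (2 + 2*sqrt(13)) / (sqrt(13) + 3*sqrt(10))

Multiply numerator and denominator by -3*sqrt(10) + sqrt(13).
Denominator becomes -77; numerator becomes -6*sqrt(130) - 6*sqrt(10) + 2*sqrt(13) + 26.

(-26 - 2*sqrt(13) + 6*sqrt(10) + 6*sqrt(130))/77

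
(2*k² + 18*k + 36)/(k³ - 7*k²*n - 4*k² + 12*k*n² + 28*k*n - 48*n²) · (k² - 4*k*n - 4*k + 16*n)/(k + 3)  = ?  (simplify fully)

Factor: 2*k² + 18*k + 36 = 2·(k + 3)·(k + 6);  k³ - 7*k²*n - 4*k² + 12*k*n² + 28*k*n - 48*n² = (k - 4)·(k - 4*n)·(k - 3*n);  k² - 4*k*n - 4*k + 16*n = (k - 4*n)·(k - 4)
Cancel the common factors (k - 4), (k - 4*n), (k + 3).

(2*k + 12)/(k - 3*n)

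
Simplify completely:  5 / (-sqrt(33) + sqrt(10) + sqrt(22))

(5*sqrt(33) + 105*sqrt(22) + 225*sqrt(10) + 220*sqrt(15))/879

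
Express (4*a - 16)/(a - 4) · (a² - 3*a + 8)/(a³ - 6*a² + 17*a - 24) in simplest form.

4/(a - 3)

Factor: 4*a - 16 = 4·(a - 4);  a³ - 6*a² + 17*a - 24 = (a² - 3*a + 8)·(a - 3)
Cancel the common factors (a² - 3*a + 8), (a - 4).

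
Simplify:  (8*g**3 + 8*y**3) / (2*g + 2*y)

4*g**2 - 4*g*y + 4*y**2

Apply the sum-of-cubes factorisation and cancel (2*g + 2*y).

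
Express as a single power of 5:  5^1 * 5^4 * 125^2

5^11

5^1 = 5^1; 5^4 = 5^4; 125^2 = 5^6
Combine exponents: 5^11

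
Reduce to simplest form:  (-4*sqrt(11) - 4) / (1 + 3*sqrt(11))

Multiply numerator and denominator by -3*sqrt(11) + 1.
Denominator becomes -98; numerator becomes 8*sqrt(11) + 128.

(-64 - 4*sqrt(11))/49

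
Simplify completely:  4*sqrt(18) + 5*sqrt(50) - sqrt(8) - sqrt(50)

30*sqrt(2)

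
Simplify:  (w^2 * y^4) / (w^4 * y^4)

Quotient: (w^-2)

w^(-2)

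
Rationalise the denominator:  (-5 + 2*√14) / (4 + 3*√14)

Multiply numerator and denominator by -3*√14 + 4.
Denominator becomes -110; numerator becomes -104 + 23*√14.

(-23*√14 + 104)/110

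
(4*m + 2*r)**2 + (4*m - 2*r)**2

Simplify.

32*m**2 + 8*r**2

Binomially expand both and collect terms in (4*m), (2*r).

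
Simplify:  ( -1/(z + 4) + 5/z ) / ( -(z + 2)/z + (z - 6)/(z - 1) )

(-4*z² - 16*z + 20)/(7*z² + 26*z - 8)

Numerator: -1/(z + 4) + 5/z = (4*z + 20)/(z² + 4*z)
Denominator: -(z + 2)/z + (z - 6)/(z - 1) = (-7*z + 2)/(z² - z)
Divide: ((4*z + 20)/(z² + 4*z)) · ((z² - z)/(-7*z + 2)) = (-4*z² - 16*z + 20)/(7*z² + 26*z - 8)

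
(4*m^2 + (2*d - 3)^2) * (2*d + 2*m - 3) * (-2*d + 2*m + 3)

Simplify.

Telescope via difference of squares: ((2*m)+(2*d - 3))((2*m)-(2*d - 3)) = -4*d^2 + 12*d + 4*m^2 - 9, then repeat with the next factor.

-16*d^4 + 96*d^3 - 216*d^2 + 216*d + 16*m^4 - 81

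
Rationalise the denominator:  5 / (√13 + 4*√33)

(-√13 + 4*√33)/103

Multiply numerator and denominator by -√13 + 4*√33.
Denominator becomes 515; numerator becomes -5*√13 + 20*√33.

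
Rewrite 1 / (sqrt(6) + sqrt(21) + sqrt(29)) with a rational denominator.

Group as (sqrt(6) + sqrt(29)) + sqrt(21); multiply by (sqrt(6) + sqrt(29)) - sqrt(21), then rationalise the remaining surd.

(-3*sqrt(406) - sqrt(29) + 7*sqrt(21) + 22*sqrt(6))/250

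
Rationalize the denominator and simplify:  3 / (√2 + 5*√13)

(-3*√2 + 15*√13)/323

Multiply numerator and denominator by -√2 + 5*√13.
Denominator becomes 323; numerator becomes -3*√2 + 15*√13.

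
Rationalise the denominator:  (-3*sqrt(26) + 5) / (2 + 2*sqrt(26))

(-83 + 8*sqrt(26))/50

Multiply numerator and denominator by -2*sqrt(26) + 2.
Denominator becomes -100; numerator becomes -16*sqrt(26) + 166.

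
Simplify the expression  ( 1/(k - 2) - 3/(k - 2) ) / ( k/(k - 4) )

Numerator: 1/(k - 2) - 3/(k - 2) = -2/(k - 2)
Denominator: k/(k - 4) = k/(k - 4)
Divide: (-2/(k - 2)) · ((k - 4)/k) = (-2*k + 8)/(k^2 - 2*k)

(-2*k + 8)/(k^2 - 2*k)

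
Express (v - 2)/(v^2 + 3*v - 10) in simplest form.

Factor: v^2 + 3*v - 10 = (v - 2)*(v + 5)
Cancel the common factor (v - 2).

1/(v + 5)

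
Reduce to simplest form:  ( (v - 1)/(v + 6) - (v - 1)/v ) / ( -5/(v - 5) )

(6*v² - 36*v + 30)/(5*v² + 30*v)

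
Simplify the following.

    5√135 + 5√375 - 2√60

36*√15

5√135 = 15*√15; 5√375 = 25*√15; 2√60 = 4*√15
Combine: (15 + 25 - 4)·√15 = 36*√15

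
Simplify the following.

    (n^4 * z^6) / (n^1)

Quotient: n^3 * z^6

n^3*z^6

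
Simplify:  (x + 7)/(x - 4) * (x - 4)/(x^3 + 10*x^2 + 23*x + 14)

Factor: x^3 + 10*x^2 + 23*x + 14 = (x + 1)*(x + 7)*(x + 2)
Cancel the common factors (x + 7), (x - 4).

1/(x^2 + 3*x + 2)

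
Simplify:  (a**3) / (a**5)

Quotient: (a**-2)

a**(-2)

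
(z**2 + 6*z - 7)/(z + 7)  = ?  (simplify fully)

Factor: z**2 + 6*z - 7 = (z + 7)*(z - 1)
Cancel the common factor (z + 7).

z - 1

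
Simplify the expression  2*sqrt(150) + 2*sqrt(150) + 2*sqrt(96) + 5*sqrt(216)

2*sqrt(150) = 10*sqrt(6); 2*sqrt(150) = 10*sqrt(6); 2*sqrt(96) = 8*sqrt(6); 5*sqrt(216) = 30*sqrt(6)
Combine: (10 + 10 + 8 + 30)·sqrt(6) = 58*sqrt(6)

58*sqrt(6)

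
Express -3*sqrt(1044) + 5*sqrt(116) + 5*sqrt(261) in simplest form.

3*sqrt(1044) = 18*sqrt(29); 5*sqrt(116) = 10*sqrt(29); 5*sqrt(261) = 15*sqrt(29)
Combine: (-18 + 10 + 15)·sqrt(29) = 7*sqrt(29)

7*sqrt(29)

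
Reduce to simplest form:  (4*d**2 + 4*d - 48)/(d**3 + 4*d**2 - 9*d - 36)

4/(d + 3)

Factor: 4*d**2 + 4*d - 48 = 4*(d + 4)*(d - 3);  d**3 + 4*d**2 - 9*d - 36 = (d + 4)*(d + 3)*(d - 3)
Cancel the common factors (d + 4), (d - 3).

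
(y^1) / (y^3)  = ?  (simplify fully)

y^(-2)

Quotient: (y^-2)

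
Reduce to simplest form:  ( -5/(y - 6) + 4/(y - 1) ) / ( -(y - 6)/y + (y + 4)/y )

Numerator: -5/(y - 6) + 4/(y - 1) = (-y - 19)/(y² - 7*y + 6)
Denominator: -(y - 6)/y + (y + 4)/y = 10/y
Divide: ((-y - 19)/(y² - 7*y + 6)) · (y/10) = (-y² - 19*y)/(10*y² - 70*y + 60)

(-y² - 19*y)/(10*y² - 70*y + 60)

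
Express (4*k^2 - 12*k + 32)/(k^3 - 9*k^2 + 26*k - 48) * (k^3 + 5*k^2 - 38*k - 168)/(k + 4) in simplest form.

4*k + 28

Factor: 4*k^2 - 12*k + 32 = 4*(k^2 - 3*k + 8);  k^3 - 9*k^2 + 26*k - 48 = (k - 6)*(k^2 - 3*k + 8);  k^3 + 5*k^2 - 38*k - 168 = (k + 4)*(k + 7)*(k - 6)
Cancel the common factors (k^2 - 3*k + 8), (k + 4), (k - 6).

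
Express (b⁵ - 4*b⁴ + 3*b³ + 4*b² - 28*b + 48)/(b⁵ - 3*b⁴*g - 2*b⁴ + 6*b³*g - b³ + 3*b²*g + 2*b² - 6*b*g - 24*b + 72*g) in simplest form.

Factor: b⁵ - 4*b⁴ + 3*b³ + 4*b² - 28*b + 48 = (b² - b + 4)·(b - 3)·(b + 2)·(b - 2);  b⁵ - 3*b⁴*g - 2*b⁴ + 6*b³*g - b³ + 3*b²*g + 2*b² - 6*b*g - 24*b + 72*g = (b - 3*g)·(b² - b + 4)·(b - 3)·(b + 2)
Cancel the common factors (b² - b + 4), (b - 3), (b + 2).

(b - 2)/(b - 3*g)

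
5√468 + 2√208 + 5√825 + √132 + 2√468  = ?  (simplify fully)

5√468 = 30*√13; 2√208 = 8*√13; 5√825 = 25*√33; √132 = 2*√33; 2√468 = 12*√13

27*√33 + 50*√13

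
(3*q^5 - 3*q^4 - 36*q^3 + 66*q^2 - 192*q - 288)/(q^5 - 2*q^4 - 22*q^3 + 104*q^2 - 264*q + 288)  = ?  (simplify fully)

(3*q^2 + 15*q + 12)/(q^2 + 4*q - 12)

Factor: 3*q^5 - 3*q^4 - 36*q^3 + 66*q^2 - 192*q - 288 = 3*(q^2 - 2*q + 6)*(q + 1)*(q + 4)*(q - 4);  q^5 - 2*q^4 - 22*q^3 + 104*q^2 - 264*q + 288 = (q^2 - 2*q + 6)*(q - 2)*(q - 4)*(q + 6)
Cancel the common factors (q^2 - 2*q + 6), (q - 4).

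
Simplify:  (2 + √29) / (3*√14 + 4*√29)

Multiply numerator and denominator by -3*√14 + 4*√29.
Denominator becomes 338; numerator becomes -3*√406 - 6*√14 + 8*√29 + 116.

(-3*√406 - 6*√14 + 8*√29 + 116)/338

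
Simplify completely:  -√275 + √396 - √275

√275 = 5*√11; √396 = 6*√11; √275 = 5*√11
Combine: (-5 + 6 - 5)·√11 = -4*√11

-4*√11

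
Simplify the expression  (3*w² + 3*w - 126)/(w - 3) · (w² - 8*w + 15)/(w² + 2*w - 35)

Factor: 3*w² + 3*w - 126 = 3·(w + 7)·(w - 6);  w² - 8*w + 15 = (w - 5)·(w - 3);  w² + 2*w - 35 = (w - 5)·(w + 7)
Cancel the common factors (w - 3), (w + 7), (w - 5).

3*w - 18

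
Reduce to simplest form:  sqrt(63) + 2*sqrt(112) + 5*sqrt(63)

sqrt(63) = 3*sqrt(7); 2*sqrt(112) = 8*sqrt(7); 5*sqrt(63) = 15*sqrt(7)
Combine: (3 + 8 + 15)·sqrt(7) = 26*sqrt(7)

26*sqrt(7)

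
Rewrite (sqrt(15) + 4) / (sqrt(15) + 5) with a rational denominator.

(sqrt(15) + 5)/10

Multiply numerator and denominator by -sqrt(15) + 5.
Denominator becomes 10; numerator becomes sqrt(15) + 5.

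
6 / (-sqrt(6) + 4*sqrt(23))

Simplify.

Multiply numerator and denominator by sqrt(6) + 4*sqrt(23).
Denominator becomes 362; numerator becomes 6*sqrt(6) + 24*sqrt(23).

(3*sqrt(6) + 12*sqrt(23))/181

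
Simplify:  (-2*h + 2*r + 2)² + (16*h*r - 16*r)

After expansion: 4*h² + 8*h*r - 8*h + 4*r² - 8*r + 4 — a perfect-square trinomial.

4*(h + r - 1)²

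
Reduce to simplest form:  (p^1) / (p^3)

Quotient: (p^-2)

p^(-2)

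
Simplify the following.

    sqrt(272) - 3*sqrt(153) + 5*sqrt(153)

sqrt(272) = 4*sqrt(17); 3*sqrt(153) = 9*sqrt(17); 5*sqrt(153) = 15*sqrt(17)
Combine: (4 - 9 + 15)·sqrt(17) = 10*sqrt(17)

10*sqrt(17)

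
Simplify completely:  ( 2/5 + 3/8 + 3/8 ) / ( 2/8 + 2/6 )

Numerator: 2/5 + 3/8 + 3/8 = 23/20
Denominator: 2/8 + 2/6 = 7/12
Divide: (23/20) · (12/7) = 69/35

69/35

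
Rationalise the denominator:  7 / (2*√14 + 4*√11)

(-7*√14 + 14*√11)/60

Multiply numerator and denominator by -2*√14 + 4*√11.
Denominator becomes 120; numerator becomes -14*√14 + 28*√11.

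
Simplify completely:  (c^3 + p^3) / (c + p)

c^2 - c*p + p^2

c^3 + p^3 = (c + p)(c^2 - c*p + p^2).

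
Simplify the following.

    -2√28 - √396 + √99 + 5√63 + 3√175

-3*√11 + 26*√7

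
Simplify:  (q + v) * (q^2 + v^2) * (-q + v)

Pair the conjugate factors: (v+q)(v-q) = -q^2 + v^2, then repeat with the next factor.

-q^4 + v^4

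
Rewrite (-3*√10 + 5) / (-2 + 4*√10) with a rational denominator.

Multiply numerator and denominator by -4*√10 - 2.
Denominator becomes -156; numerator becomes -14*√10 + 110.

(-55 + 7*√10)/78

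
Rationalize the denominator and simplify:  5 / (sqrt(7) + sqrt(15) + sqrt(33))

(-30*sqrt(385) - 55*sqrt(33) + 125*sqrt(15) + 205*sqrt(7))/299

Group as (sqrt(7) + sqrt(33)) + sqrt(15); multiply by (sqrt(7) + sqrt(33)) - sqrt(15), then rationalise the remaining surd.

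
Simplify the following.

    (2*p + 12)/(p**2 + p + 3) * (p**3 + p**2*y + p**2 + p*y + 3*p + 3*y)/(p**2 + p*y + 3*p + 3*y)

Factor: 2*p + 12 = 2*(p + 6);  p**3 + p**2*y + p**2 + p*y + 3*p + 3*y = (p**2 + p + 3)*(p + y);  p**2 + p*y + 3*p + 3*y = (p + y)*(p + 3)
Cancel the common factors (p**2 + p + 3), (p + y).

(2*p + 12)/(p + 3)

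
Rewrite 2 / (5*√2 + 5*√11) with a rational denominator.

Multiply numerator and denominator by -5*√2 + 5*√11.
Denominator becomes 225; numerator becomes -10*√2 + 10*√11.

(-2*√2 + 2*√11)/45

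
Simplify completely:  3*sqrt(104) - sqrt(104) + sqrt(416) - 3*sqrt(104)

2*sqrt(26)

3*sqrt(104) = 6*sqrt(26); sqrt(104) = 2*sqrt(26); sqrt(416) = 4*sqrt(26); 3*sqrt(104) = 6*sqrt(26)
Combine: (6 - 2 + 4 - 6)·sqrt(26) = 2*sqrt(26)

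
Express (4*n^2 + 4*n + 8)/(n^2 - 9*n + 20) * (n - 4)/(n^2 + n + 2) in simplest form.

4/(n - 5)

Factor: 4*n^2 + 4*n + 8 = 4*(n^2 + n + 2);  n^2 - 9*n + 20 = (n - 4)*(n - 5)
Cancel the common factors (n^2 + n + 2), (n - 4).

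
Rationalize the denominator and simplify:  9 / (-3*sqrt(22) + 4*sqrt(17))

Multiply numerator and denominator by 3*sqrt(22) + 4*sqrt(17).
Denominator becomes 74; numerator becomes 27*sqrt(22) + 36*sqrt(17).

(27*sqrt(22) + 36*sqrt(17))/74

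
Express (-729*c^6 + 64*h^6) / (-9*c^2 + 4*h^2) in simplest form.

81*c^4 + 36*c^2*h^2 + 16*h^4

Difference of sixth powers: factor out (-9*c^2 + 4*h^2).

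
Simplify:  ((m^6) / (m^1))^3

Inside the bracket: m^5
Raise to the power 3: m^15

m^15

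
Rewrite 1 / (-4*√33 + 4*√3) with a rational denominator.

(-√33 - √3)/120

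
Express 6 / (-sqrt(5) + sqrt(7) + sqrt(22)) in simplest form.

(-36*sqrt(5) - 15*sqrt(22) + 30*sqrt(7) + 3*sqrt(770))/10

Group as (sqrt(7) + sqrt(22)) - sqrt(5); multiply by (sqrt(7) + sqrt(22)) + sqrt(5), then rationalise the remaining surd.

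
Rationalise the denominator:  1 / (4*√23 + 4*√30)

Multiply numerator and denominator by -4*√30 + 4*√23.
Denominator becomes -112; numerator becomes -4*√30 + 4*√23.

(-√23 + √30)/28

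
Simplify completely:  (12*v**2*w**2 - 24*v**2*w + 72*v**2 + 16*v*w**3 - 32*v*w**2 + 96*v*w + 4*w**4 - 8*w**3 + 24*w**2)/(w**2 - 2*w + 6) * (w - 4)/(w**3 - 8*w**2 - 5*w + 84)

(12*v**2 + 16*v*w + 4*w**2)/(w**2 - 4*w - 21)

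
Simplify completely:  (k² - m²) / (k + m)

k - m

Difference of squares: factor out (k + m).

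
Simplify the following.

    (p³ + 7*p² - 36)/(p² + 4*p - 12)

p + 3

Factor: p³ + 7*p² - 36 = (p - 2)·(p + 6)·(p + 3);  p² + 4*p - 12 = (p - 2)·(p + 6)
Cancel the common factors (p - 2), (p + 6).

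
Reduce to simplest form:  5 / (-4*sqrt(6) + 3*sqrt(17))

Multiply numerator and denominator by 4*sqrt(6) + 3*sqrt(17).
Denominator becomes 57; numerator becomes 20*sqrt(6) + 15*sqrt(17).

(20*sqrt(6) + 15*sqrt(17))/57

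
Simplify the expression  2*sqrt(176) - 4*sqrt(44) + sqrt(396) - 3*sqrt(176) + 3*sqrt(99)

2*sqrt(176) = 8*sqrt(11); 4*sqrt(44) = 8*sqrt(11); sqrt(396) = 6*sqrt(11); 3*sqrt(176) = 12*sqrt(11); 3*sqrt(99) = 9*sqrt(11)
Combine: (8 - 8 + 6 - 12 + 9)·sqrt(11) = 3*sqrt(11)

3*sqrt(11)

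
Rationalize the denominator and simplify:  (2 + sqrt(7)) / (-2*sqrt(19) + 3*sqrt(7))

(-2*sqrt(133) - 21 - 4*sqrt(19) - 6*sqrt(7))/13

Multiply numerator and denominator by 3*sqrt(7) + 2*sqrt(19).
Denominator becomes -13; numerator becomes 6*sqrt(7) + 4*sqrt(19) + 21 + 2*sqrt(133).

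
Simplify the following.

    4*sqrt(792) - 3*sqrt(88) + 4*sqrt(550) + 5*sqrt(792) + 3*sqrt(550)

83*sqrt(22)

4*sqrt(792) = 24*sqrt(22); 3*sqrt(88) = 6*sqrt(22); 4*sqrt(550) = 20*sqrt(22); 5*sqrt(792) = 30*sqrt(22); 3*sqrt(550) = 15*sqrt(22)
Combine: (24 - 6 + 20 + 30 + 15)·sqrt(22) = 83*sqrt(22)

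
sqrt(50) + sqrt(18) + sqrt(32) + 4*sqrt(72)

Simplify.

36*sqrt(2)

sqrt(50) = 5*sqrt(2); sqrt(18) = 3*sqrt(2); sqrt(32) = 4*sqrt(2); 4*sqrt(72) = 24*sqrt(2)
Combine: (5 + 3 + 4 + 24)·sqrt(2) = 36*sqrt(2)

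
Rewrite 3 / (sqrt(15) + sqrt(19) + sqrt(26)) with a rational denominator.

(-3*sqrt(7410) + 12*sqrt(26) + 33*sqrt(19) + 45*sqrt(15))/538

Group as (sqrt(19) + sqrt(26)) + sqrt(15); multiply by (sqrt(19) + sqrt(26)) - sqrt(15), then rationalise the remaining surd.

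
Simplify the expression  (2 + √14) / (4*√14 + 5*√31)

(-56 - 8*√14 + 10*√31 + 5*√434)/551

Multiply numerator and denominator by -5*√31 + 4*√14.
Denominator becomes -551; numerator becomes -5*√434 - 10*√31 + 8*√14 + 56.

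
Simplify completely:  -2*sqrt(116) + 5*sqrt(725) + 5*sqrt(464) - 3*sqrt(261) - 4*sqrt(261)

20*sqrt(29)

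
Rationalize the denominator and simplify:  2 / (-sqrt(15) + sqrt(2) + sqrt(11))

Group as (sqrt(2) + sqrt(11)) - sqrt(15); multiply by (sqrt(2) + sqrt(11)) + sqrt(15), then rationalise the remaining surd.

(sqrt(15) + 3*sqrt(11) + 12*sqrt(2) + sqrt(330))/21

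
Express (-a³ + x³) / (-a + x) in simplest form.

a² + a*x + x²

Factor as (a-b)(a^2+ab+b^2) with a=x, b=a.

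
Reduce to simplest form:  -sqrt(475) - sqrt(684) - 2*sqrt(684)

-23*sqrt(19)

sqrt(475) = 5*sqrt(19); sqrt(684) = 6*sqrt(19); 2*sqrt(684) = 12*sqrt(19)
Combine: (-5 - 6 - 12)·sqrt(19) = -23*sqrt(19)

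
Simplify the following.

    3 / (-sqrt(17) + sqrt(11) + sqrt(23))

(-17*sqrt(17) + 5*sqrt(23) + 29*sqrt(11) + 2*sqrt(4301))/241

Group as (sqrt(11) + sqrt(23)) - sqrt(17); multiply by (sqrt(11) + sqrt(23)) + sqrt(17), then rationalise the remaining surd.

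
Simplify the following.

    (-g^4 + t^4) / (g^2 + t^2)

Difference of fourth powers: factor out (g^2 + t^2).

-g^2 + t^2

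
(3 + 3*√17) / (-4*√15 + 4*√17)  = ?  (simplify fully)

(3*√15 + 3*√17 + 3*√255 + 51)/8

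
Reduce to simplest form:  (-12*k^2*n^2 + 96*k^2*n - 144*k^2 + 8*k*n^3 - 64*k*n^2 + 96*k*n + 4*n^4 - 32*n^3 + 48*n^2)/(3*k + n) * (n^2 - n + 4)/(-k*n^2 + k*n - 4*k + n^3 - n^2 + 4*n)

Factor: -12*k^2*n^2 + 96*k^2*n - 144*k^2 + 8*k*n^3 - 64*k*n^2 + 96*k*n + 4*n^4 - 32*n^3 + 48*n^2 = 4*(-k + n)*(n - 6)*(n - 2)*(3*k + n);  -k*n^2 + k*n - 4*k + n^3 - n^2 + 4*n = (-k + n)*(n^2 - n + 4)
Cancel the common factors (n^2 - n + 4), (3*k + n), (-k + n).

4*n^2 - 32*n + 48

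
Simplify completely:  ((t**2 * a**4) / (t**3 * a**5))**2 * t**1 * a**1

Inside the bracket: (t**-1) * (a**-1)
Raise to the power 2: (t**-2) * (a**-2)
Multiply by t**1 * a**1: add exponents.

1/(a*t)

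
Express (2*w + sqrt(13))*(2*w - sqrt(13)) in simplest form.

4*w**2 - 13

Product of conjugates: (P+Q)(P-Q) = P**2 - Q**2.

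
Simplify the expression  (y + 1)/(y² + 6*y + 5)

1/(y + 5)

Factor: y² + 6*y + 5 = (y + 5)·(y + 1)
Cancel the common factor (y + 1).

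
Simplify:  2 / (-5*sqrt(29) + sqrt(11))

(-5*sqrt(29) - sqrt(11))/357

Multiply numerator and denominator by sqrt(11) + 5*sqrt(29).
Denominator becomes -714; numerator becomes 2*sqrt(11) + 10*sqrt(29).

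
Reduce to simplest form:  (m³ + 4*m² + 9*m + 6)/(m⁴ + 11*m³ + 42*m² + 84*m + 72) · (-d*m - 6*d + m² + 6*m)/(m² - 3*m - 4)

Factor: m³ + 4*m² + 9*m + 6 = (m² + 3*m + 6)·(m + 1);  m⁴ + 11*m³ + 42*m² + 84*m + 72 = (m + 6)·(m + 2)·(m² + 3*m + 6);  -d*m - 6*d + m² + 6*m = (-d + m)·(m + 6);  m² - 3*m - 4 = (m - 4)·(m + 1)
Cancel the common factors (m² + 3*m + 6), (m + 1), (m + 6).

(-d + m)/(m² - 2*m - 8)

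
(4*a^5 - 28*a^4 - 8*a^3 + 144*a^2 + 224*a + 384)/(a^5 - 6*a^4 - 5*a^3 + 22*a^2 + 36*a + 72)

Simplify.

(4*a - 16)/(a - 3)

Factor: 4*a^5 - 28*a^4 - 8*a^3 + 144*a^2 + 224*a + 384 = 4*(a - 6)*(a + 2)*(a^2 + a + 2)*(a - 4);  a^5 - 6*a^4 - 5*a^3 + 22*a^2 + 36*a + 72 = (a + 2)*(a - 6)*(a^2 + a + 2)*(a - 3)
Cancel the common factors (a^2 + a + 2), (a - 6), (a + 2).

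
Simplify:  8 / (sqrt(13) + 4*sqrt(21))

(-8*sqrt(13) + 32*sqrt(21))/323

Multiply numerator and denominator by -4*sqrt(21) + sqrt(13).
Denominator becomes -323; numerator becomes -32*sqrt(21) + 8*sqrt(13).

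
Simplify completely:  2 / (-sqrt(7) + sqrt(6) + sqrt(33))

(-17*sqrt(6) - 3*sqrt(154) + 16*sqrt(7) + 10*sqrt(33))/58

Group as (sqrt(6) + sqrt(33)) - sqrt(7); multiply by (sqrt(6) + sqrt(33)) + sqrt(7), then rationalise the remaining surd.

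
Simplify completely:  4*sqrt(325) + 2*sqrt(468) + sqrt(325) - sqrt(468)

31*sqrt(13)

4*sqrt(325) = 20*sqrt(13); 2*sqrt(468) = 12*sqrt(13); sqrt(325) = 5*sqrt(13); sqrt(468) = 6*sqrt(13)
Combine: (20 + 12 + 5 - 6)·sqrt(13) = 31*sqrt(13)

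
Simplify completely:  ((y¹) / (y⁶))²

Inside the bracket: (y^-5)
Raise to the power 2: (y^-10)

y^(-10)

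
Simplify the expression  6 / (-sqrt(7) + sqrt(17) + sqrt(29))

Group as (sqrt(17) + sqrt(29)) - sqrt(7); multiply by (sqrt(17) + sqrt(29)) + sqrt(7), then rationalise the remaining surd.

(-234*sqrt(7) - 30*sqrt(29) + 114*sqrt(17) + 12*sqrt(3451))/451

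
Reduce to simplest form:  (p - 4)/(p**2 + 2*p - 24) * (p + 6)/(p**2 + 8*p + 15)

1/(p**2 + 8*p + 15)

Factor: p**2 + 2*p - 24 = (p - 4)*(p + 6);  p**2 + 8*p + 15 = (p + 5)*(p + 3)
Cancel the common factors (p + 6), (p - 4).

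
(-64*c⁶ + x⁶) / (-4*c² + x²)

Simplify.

-64*c⁶ + x⁶ factors as (-2*c + x)*(2*c + x)*(4*c² - 2*c*x + x²)*(4*c² + 2*c*x + x²).

16*c⁴ + 4*c²*x² + x⁴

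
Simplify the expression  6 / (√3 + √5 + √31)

(-174*√5 - 198*√3 + 12*√465 + 138*√31)/469

Group as (√3 + √31) + √5; multiply by (√3 + √31) - √5, then rationalise the remaining surd.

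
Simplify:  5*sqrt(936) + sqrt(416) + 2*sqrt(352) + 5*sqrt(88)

5*sqrt(936) = 30*sqrt(26); sqrt(416) = 4*sqrt(26); 2*sqrt(352) = 8*sqrt(22); 5*sqrt(88) = 10*sqrt(22)

18*sqrt(22) + 34*sqrt(26)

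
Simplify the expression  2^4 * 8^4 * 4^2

2^4 = 2^4; 8^4 = 2^12; 4^2 = 2^4
Combine exponents: 2^20

2^20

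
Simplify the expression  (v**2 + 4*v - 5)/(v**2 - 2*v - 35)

Factor: v**2 + 4*v - 5 = (v - 1)*(v + 5);  v**2 - 2*v - 35 = (v - 7)*(v + 5)
Cancel the common factor (v + 5).

(v - 1)/(v - 7)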